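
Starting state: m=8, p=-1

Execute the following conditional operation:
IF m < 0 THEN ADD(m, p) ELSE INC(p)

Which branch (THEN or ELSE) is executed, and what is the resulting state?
Branch: ELSE, Final state: m=8, p=0

Evaluating condition: m < 0
m = 8
Condition is False, so ELSE branch executes
After INC(p): m=8, p=0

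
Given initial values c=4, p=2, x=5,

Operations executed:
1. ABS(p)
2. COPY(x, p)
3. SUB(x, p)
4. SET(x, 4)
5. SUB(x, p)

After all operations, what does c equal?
c = 4

Tracing execution:
Step 1: ABS(p) → c = 4
Step 2: COPY(x, p) → c = 4
Step 3: SUB(x, p) → c = 4
Step 4: SET(x, 4) → c = 4
Step 5: SUB(x, p) → c = 4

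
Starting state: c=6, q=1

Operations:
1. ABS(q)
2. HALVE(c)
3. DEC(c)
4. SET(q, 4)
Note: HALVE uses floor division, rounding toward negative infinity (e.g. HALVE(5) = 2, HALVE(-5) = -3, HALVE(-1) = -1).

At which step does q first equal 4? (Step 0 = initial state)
Step 4

Tracing q:
Initial: q = 1
After step 1: q = 1
After step 2: q = 1
After step 3: q = 1
After step 4: q = 4 ← first occurrence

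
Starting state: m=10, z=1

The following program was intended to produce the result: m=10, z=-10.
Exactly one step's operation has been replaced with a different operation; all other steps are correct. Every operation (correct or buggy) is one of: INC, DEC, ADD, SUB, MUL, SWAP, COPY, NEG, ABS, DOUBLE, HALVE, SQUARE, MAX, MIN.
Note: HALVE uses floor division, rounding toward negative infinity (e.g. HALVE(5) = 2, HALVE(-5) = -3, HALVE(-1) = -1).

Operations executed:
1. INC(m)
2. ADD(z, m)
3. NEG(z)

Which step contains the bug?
Step 1

Trace with buggy code:
Initial: m=10, z=1
After step 1: m=11, z=1
After step 2: m=11, z=12
After step 3: m=11, z=-12
Actual final m=11, z=-12 ≠ expected m=10, z=-10.
Step 1 is the only position where a single-operation replacement can produce the expected result.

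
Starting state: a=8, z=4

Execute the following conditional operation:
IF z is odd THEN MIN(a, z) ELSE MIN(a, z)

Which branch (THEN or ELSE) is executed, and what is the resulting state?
Branch: ELSE, Final state: a=4, z=4

Evaluating condition: z is odd
Condition is False, so ELSE branch executes
After MIN(a, z): a=4, z=4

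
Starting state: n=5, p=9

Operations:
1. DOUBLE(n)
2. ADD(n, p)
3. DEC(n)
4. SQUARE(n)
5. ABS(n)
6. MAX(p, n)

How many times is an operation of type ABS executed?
1

Counting ABS operations:
Step 5: ABS(n) ← ABS
Total: 1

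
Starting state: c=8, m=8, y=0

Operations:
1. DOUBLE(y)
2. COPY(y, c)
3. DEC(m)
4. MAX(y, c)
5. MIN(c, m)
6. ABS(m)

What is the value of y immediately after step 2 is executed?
y = 8

Tracing y through execution:
Initial: y = 0
After step 1 (DOUBLE(y)): y = 0
After step 2 (COPY(y, c)): y = 8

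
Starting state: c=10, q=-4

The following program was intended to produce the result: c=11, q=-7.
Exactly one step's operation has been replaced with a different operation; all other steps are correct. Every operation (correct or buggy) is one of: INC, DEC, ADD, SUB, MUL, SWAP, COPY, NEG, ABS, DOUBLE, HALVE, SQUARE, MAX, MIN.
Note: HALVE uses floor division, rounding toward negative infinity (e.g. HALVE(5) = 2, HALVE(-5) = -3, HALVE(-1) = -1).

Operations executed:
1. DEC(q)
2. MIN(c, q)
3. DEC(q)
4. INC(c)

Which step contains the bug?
Step 2

Trace with buggy code:
Initial: c=10, q=-4
After step 1: c=10, q=-5
After step 2: c=-5, q=-5
After step 3: c=-5, q=-6
After step 4: c=-4, q=-6
Actual final c=-4, q=-6 ≠ expected c=11, q=-7.
Step 2 is the only position where a single-operation replacement can produce the expected result.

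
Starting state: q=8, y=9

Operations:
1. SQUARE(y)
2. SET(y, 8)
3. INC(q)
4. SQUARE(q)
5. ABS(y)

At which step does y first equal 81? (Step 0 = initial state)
Step 1

Tracing y:
Initial: y = 9
After step 1: y = 81 ← first occurrence
After step 2: y = 8
After step 3: y = 8
After step 4: y = 8
After step 5: y = 8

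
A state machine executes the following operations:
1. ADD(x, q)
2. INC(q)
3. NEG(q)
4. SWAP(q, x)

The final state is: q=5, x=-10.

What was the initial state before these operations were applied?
q=9, x=-4

Working backwards:
Final state: q=5, x=-10
Before step 4 (SWAP(q, x)): q=-10, x=5
Before step 3 (NEG(q)): q=10, x=5
Before step 2 (INC(q)): q=9, x=5
Before step 1 (ADD(x, q)): q=9, x=-4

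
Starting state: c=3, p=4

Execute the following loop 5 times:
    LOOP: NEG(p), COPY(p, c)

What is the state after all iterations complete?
c=3, p=3

Iteration trace:
Start: c=3, p=4
After iteration 1: c=3, p=3
After iteration 2: c=3, p=3
After iteration 3: c=3, p=3
After iteration 4: c=3, p=3
After iteration 5: c=3, p=3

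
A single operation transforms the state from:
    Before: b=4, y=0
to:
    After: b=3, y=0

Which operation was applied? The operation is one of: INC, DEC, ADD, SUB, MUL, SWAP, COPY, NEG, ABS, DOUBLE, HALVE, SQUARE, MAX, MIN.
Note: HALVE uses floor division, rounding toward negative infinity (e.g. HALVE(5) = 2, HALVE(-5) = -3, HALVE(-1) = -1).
DEC(b)

Analyzing the change:
Before: b=4, y=0
After: b=3, y=0
Variable b changed from 4 to 3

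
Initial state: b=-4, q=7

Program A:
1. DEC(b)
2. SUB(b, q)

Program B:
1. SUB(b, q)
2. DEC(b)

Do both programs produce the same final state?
Yes

Program A final state: b=-12, q=7
Program B final state: b=-12, q=7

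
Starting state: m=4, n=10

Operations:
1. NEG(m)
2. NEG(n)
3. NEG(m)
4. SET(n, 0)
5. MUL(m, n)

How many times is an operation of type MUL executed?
1

Counting MUL operations:
Step 5: MUL(m, n) ← MUL
Total: 1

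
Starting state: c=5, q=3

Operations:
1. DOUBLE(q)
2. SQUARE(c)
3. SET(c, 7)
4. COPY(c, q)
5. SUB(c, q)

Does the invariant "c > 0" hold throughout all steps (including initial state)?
No, violated after step 5

The invariant is violated after step 5.

State at each step:
Initial: c=5, q=3
After step 1: c=5, q=6
After step 2: c=25, q=6
After step 3: c=7, q=6
After step 4: c=6, q=6
After step 5: c=0, q=6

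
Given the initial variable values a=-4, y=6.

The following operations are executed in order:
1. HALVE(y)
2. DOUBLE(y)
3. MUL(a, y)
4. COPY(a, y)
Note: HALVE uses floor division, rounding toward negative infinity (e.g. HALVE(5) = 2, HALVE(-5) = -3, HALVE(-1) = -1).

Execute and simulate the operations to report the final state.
{a: 6, y: 6}

Step-by-step execution:
Initial: a=-4, y=6
After step 1 (HALVE(y)): a=-4, y=3
After step 2 (DOUBLE(y)): a=-4, y=6
After step 3 (MUL(a, y)): a=-24, y=6
After step 4 (COPY(a, y)): a=6, y=6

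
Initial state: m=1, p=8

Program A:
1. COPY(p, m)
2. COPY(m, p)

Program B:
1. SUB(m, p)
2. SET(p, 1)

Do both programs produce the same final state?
No

Program A final state: m=1, p=1
Program B final state: m=-7, p=1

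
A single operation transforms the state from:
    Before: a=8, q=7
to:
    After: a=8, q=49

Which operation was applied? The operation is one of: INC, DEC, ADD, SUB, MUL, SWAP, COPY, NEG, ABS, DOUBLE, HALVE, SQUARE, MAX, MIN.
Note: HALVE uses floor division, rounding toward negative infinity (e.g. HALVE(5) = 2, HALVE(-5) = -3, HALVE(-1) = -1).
SQUARE(q)

Analyzing the change:
Before: a=8, q=7
After: a=8, q=49
Variable q changed from 7 to 49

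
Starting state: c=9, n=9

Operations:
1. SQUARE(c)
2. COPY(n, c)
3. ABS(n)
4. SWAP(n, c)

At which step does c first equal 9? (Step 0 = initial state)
Step 0

Tracing c:
Initial: c = 9 ← first occurrence
After step 1: c = 81
After step 2: c = 81
After step 3: c = 81
After step 4: c = 81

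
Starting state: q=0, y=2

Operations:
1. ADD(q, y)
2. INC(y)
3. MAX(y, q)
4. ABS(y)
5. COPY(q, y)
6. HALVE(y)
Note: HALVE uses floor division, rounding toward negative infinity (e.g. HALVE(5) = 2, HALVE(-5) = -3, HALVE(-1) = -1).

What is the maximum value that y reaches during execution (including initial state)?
3

Values of y at each step:
Initial: y = 2
After step 1: y = 2
After step 2: y = 3 ← maximum
After step 3: y = 3
After step 4: y = 3
After step 5: y = 3
After step 6: y = 1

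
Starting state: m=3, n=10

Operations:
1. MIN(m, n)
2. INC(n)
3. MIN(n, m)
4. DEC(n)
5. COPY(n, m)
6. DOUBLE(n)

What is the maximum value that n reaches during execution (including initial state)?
11

Values of n at each step:
Initial: n = 10
After step 1: n = 10
After step 2: n = 11 ← maximum
After step 3: n = 3
After step 4: n = 2
After step 5: n = 3
After step 6: n = 6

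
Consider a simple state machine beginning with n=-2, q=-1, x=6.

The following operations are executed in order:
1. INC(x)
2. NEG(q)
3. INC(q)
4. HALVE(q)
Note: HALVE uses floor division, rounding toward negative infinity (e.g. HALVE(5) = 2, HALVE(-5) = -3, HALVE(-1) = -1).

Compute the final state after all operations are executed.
{n: -2, q: 1, x: 7}

Step-by-step execution:
Initial: n=-2, q=-1, x=6
After step 1 (INC(x)): n=-2, q=-1, x=7
After step 2 (NEG(q)): n=-2, q=1, x=7
After step 3 (INC(q)): n=-2, q=2, x=7
After step 4 (HALVE(q)): n=-2, q=1, x=7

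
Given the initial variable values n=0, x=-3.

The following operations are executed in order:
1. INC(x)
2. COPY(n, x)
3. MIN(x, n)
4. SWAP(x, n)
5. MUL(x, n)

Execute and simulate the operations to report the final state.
{n: -2, x: 4}

Step-by-step execution:
Initial: n=0, x=-3
After step 1 (INC(x)): n=0, x=-2
After step 2 (COPY(n, x)): n=-2, x=-2
After step 3 (MIN(x, n)): n=-2, x=-2
After step 4 (SWAP(x, n)): n=-2, x=-2
After step 5 (MUL(x, n)): n=-2, x=4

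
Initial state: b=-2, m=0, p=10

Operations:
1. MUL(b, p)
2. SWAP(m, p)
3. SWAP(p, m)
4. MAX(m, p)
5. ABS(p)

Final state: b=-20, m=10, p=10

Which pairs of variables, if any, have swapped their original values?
None

Comparing initial and final values:
p: 10 → 10
b: -2 → -20
m: 0 → 10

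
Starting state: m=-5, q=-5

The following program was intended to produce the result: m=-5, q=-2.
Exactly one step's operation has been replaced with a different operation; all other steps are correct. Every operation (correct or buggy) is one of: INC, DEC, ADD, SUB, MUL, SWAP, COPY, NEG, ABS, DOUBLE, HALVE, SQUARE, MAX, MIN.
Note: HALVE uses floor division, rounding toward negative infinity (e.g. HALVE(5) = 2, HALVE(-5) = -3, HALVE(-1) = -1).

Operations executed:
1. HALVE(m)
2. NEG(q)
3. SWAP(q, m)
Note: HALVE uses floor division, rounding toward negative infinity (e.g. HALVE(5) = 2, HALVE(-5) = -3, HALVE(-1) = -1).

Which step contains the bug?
Step 2

Trace with buggy code:
Initial: m=-5, q=-5
After step 1: m=-3, q=-5
After step 2: m=-3, q=5
After step 3: m=5, q=-3
Actual final m=5, q=-3 ≠ expected m=-5, q=-2.
Step 2 is the only position where a single-operation replacement can produce the expected result.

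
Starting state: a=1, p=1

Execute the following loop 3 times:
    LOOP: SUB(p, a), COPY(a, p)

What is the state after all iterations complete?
a=0, p=0

Iteration trace:
Start: a=1, p=1
After iteration 1: a=0, p=0
After iteration 2: a=0, p=0
After iteration 3: a=0, p=0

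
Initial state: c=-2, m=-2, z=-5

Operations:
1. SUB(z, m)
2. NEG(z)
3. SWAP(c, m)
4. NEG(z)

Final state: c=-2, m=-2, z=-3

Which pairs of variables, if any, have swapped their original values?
None

Comparing initial and final values:
c: -2 → -2
m: -2 → -2
z: -5 → -3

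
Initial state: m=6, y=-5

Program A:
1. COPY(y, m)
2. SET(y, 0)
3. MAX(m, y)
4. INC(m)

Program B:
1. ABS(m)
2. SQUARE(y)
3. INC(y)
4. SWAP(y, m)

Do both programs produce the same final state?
No

Program A final state: m=7, y=0
Program B final state: m=26, y=6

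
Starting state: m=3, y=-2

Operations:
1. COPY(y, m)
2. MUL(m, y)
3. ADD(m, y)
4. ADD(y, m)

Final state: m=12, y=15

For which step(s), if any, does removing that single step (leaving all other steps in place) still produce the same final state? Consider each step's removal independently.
None - removing any single step changes the final result

Testing removal of each single step:
Without step 1: final = m=-8, y=-10 (different)
Without step 2: final = m=6, y=9 (different)
Without step 3: final = m=9, y=12 (different)
Without step 4: final = m=12, y=3 (different)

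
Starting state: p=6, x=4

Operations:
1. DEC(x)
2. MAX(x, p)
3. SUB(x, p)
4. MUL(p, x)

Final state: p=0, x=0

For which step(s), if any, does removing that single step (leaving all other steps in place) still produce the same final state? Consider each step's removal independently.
Step(s) 1

Testing removal of each single step:
Without step 1: final = p=0, x=0 (same)
Without step 2: final = p=-18, x=-3 (different)
Without step 3: final = p=36, x=6 (different)
Without step 4: final = p=6, x=0 (different)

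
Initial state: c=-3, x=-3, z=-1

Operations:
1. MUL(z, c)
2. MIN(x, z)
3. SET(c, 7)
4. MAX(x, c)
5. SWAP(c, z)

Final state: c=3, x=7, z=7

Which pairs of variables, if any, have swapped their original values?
None

Comparing initial and final values:
x: -3 → 7
c: -3 → 3
z: -1 → 7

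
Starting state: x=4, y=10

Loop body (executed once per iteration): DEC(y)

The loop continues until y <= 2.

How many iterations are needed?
8

Tracing iterations:
Initial: x=4, y=10
After iteration 1: x=4, y=9
After iteration 2: x=4, y=8
After iteration 3: x=4, y=7
After iteration 4: x=4, y=6
After iteration 5: x=4, y=5
After iteration 6: x=4, y=4
After iteration 7: x=4, y=3
After iteration 8: x=4, y=2
y <= 2 now holds, so the loop exits after 8 iterations.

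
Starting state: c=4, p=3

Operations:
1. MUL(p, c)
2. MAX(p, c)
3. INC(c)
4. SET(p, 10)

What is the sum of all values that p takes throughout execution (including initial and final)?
49

Values of p at each step:
Initial: p = 3
After step 1: p = 12
After step 2: p = 12
After step 3: p = 12
After step 4: p = 10
Sum = 3 + 12 + 12 + 12 + 10 = 49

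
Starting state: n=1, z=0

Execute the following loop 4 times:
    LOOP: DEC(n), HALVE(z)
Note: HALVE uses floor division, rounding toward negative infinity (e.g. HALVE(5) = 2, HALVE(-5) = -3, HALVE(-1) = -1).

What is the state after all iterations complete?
n=-3, z=0

Iteration trace:
Start: n=1, z=0
After iteration 1: n=0, z=0
After iteration 2: n=-1, z=0
After iteration 3: n=-2, z=0
After iteration 4: n=-3, z=0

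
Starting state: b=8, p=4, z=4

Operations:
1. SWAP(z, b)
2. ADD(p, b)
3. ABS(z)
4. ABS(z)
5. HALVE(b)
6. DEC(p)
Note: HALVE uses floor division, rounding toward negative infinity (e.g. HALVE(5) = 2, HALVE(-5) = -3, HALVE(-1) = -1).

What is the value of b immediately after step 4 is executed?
b = 4

Tracing b through execution:
Initial: b = 8
After step 1 (SWAP(z, b)): b = 4
After step 2 (ADD(p, b)): b = 4
After step 3 (ABS(z)): b = 4
After step 4 (ABS(z)): b = 4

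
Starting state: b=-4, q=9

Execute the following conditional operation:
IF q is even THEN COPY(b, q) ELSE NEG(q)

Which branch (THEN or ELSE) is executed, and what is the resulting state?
Branch: ELSE, Final state: b=-4, q=-9

Evaluating condition: q is even
Condition is False, so ELSE branch executes
After NEG(q): b=-4, q=-9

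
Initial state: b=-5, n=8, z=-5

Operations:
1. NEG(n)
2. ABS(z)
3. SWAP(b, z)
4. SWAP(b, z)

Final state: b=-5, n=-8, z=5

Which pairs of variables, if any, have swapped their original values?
None

Comparing initial and final values:
z: -5 → 5
b: -5 → -5
n: 8 → -8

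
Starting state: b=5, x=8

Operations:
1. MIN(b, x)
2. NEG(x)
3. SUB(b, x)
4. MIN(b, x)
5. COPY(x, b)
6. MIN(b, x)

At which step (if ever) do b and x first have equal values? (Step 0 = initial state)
Step 4

b and x first become equal after step 4.

Comparing values at each step:
Initial: b=5, x=8
After step 1: b=5, x=8
After step 2: b=5, x=-8
After step 3: b=13, x=-8
After step 4: b=-8, x=-8 ← equal!
After step 5: b=-8, x=-8 ← equal!
After step 6: b=-8, x=-8 ← equal!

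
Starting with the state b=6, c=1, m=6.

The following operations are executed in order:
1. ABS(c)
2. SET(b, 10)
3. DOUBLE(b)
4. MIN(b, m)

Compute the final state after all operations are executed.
{b: 6, c: 1, m: 6}

Step-by-step execution:
Initial: b=6, c=1, m=6
After step 1 (ABS(c)): b=6, c=1, m=6
After step 2 (SET(b, 10)): b=10, c=1, m=6
After step 3 (DOUBLE(b)): b=20, c=1, m=6
After step 4 (MIN(b, m)): b=6, c=1, m=6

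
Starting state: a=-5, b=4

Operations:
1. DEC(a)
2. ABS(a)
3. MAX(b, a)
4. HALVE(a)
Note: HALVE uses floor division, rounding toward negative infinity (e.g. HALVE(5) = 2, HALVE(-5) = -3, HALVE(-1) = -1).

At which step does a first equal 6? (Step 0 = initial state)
Step 2

Tracing a:
Initial: a = -5
After step 1: a = -6
After step 2: a = 6 ← first occurrence
After step 3: a = 6
After step 4: a = 3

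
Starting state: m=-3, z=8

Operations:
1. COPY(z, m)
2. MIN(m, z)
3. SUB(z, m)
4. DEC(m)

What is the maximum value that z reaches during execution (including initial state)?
8

Values of z at each step:
Initial: z = 8 ← maximum
After step 1: z = -3
After step 2: z = -3
After step 3: z = 0
After step 4: z = 0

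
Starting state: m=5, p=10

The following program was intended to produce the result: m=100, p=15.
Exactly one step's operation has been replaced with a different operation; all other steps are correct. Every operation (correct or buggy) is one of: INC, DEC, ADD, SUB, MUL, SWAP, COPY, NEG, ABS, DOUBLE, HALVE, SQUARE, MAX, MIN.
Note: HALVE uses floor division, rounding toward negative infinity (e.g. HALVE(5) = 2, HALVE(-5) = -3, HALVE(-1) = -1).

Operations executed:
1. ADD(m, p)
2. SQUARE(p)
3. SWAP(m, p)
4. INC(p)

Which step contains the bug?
Step 4

Trace with buggy code:
Initial: m=5, p=10
After step 1: m=15, p=10
After step 2: m=15, p=100
After step 3: m=100, p=15
After step 4: m=100, p=16
Actual final m=100, p=16 ≠ expected m=100, p=15.
Step 4 is the only position where a single-operation replacement can produce the expected result.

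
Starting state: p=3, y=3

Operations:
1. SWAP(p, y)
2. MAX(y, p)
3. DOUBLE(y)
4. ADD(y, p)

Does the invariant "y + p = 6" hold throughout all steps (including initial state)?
No, violated after step 3

The invariant is violated after step 3.

State at each step:
Initial: p=3, y=3
After step 1: p=3, y=3
After step 2: p=3, y=3
After step 3: p=3, y=6
After step 4: p=3, y=9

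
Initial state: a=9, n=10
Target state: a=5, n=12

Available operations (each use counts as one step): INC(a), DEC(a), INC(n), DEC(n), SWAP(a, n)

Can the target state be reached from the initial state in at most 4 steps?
No

The target state cannot be reached within 4 steps.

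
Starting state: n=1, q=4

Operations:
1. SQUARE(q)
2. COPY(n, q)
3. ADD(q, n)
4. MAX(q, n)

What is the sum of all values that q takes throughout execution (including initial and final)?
100

Values of q at each step:
Initial: q = 4
After step 1: q = 16
After step 2: q = 16
After step 3: q = 32
After step 4: q = 32
Sum = 4 + 16 + 16 + 32 + 32 = 100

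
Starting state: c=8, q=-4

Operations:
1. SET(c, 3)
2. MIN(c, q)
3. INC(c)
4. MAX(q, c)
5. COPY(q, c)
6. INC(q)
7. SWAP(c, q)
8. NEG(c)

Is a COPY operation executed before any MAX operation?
No

First COPY: step 5
First MAX: step 4
Since 5 > 4, MAX comes first.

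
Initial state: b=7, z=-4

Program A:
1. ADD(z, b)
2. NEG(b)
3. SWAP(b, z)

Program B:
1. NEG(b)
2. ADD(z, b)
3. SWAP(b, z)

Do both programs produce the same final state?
No

Program A final state: b=3, z=-7
Program B final state: b=-11, z=-7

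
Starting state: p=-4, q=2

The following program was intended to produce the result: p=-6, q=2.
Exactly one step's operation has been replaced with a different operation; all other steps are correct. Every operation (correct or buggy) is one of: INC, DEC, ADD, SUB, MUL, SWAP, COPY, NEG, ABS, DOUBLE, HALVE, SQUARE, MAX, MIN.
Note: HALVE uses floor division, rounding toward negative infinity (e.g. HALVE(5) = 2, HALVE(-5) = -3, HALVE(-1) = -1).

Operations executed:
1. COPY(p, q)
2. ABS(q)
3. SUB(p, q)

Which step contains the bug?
Step 1

Trace with buggy code:
Initial: p=-4, q=2
After step 1: p=2, q=2
After step 2: p=2, q=2
After step 3: p=0, q=2
Actual final p=0, q=2 ≠ expected p=-6, q=2.
Step 1 is the only position where a single-operation replacement can produce the expected result.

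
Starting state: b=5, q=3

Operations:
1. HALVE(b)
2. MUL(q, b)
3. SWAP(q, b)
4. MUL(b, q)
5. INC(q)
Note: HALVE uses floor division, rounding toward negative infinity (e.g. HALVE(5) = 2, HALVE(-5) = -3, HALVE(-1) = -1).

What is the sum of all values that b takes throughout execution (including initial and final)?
39

Values of b at each step:
Initial: b = 5
After step 1: b = 2
After step 2: b = 2
After step 3: b = 6
After step 4: b = 12
After step 5: b = 12
Sum = 5 + 2 + 2 + 6 + 12 + 12 = 39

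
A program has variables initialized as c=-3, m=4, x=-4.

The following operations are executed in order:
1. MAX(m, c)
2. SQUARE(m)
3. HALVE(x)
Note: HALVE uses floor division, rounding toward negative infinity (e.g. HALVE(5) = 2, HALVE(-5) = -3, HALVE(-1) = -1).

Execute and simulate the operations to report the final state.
{c: -3, m: 16, x: -2}

Step-by-step execution:
Initial: c=-3, m=4, x=-4
After step 1 (MAX(m, c)): c=-3, m=4, x=-4
After step 2 (SQUARE(m)): c=-3, m=16, x=-4
After step 3 (HALVE(x)): c=-3, m=16, x=-2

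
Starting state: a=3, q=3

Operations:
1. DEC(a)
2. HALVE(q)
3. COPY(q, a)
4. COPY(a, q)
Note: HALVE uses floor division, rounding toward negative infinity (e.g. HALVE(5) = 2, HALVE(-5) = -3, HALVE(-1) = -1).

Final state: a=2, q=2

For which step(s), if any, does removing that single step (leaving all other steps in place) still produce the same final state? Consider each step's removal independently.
Step(s) 2, 4

Testing removal of each single step:
Without step 1: final = a=3, q=3 (different)
Without step 2: final = a=2, q=2 (same)
Without step 3: final = a=1, q=1 (different)
Without step 4: final = a=2, q=2 (same)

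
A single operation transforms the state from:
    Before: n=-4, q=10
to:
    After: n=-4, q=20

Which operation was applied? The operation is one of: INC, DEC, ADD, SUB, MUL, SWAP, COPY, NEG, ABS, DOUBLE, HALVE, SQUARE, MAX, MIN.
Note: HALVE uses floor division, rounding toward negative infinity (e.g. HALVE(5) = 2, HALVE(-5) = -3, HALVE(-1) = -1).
DOUBLE(q)

Analyzing the change:
Before: n=-4, q=10
After: n=-4, q=20
Variable q changed from 10 to 20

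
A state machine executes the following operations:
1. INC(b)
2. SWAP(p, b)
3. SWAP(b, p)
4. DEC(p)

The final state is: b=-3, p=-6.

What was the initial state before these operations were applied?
b=-4, p=-5

Working backwards:
Final state: b=-3, p=-6
Before step 4 (DEC(p)): b=-3, p=-5
Before step 3 (SWAP(b, p)): b=-5, p=-3
Before step 2 (SWAP(p, b)): b=-3, p=-5
Before step 1 (INC(b)): b=-4, p=-5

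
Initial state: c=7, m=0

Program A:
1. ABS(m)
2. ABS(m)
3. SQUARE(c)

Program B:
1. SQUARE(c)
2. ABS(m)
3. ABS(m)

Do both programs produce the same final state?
Yes

Program A final state: c=49, m=0
Program B final state: c=49, m=0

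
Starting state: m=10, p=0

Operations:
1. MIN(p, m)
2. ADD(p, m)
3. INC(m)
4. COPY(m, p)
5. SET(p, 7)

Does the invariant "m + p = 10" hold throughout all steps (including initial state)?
No, violated after step 2

The invariant is violated after step 2.

State at each step:
Initial: m=10, p=0
After step 1: m=10, p=0
After step 2: m=10, p=10
After step 3: m=11, p=10
After step 4: m=10, p=10
After step 5: m=10, p=7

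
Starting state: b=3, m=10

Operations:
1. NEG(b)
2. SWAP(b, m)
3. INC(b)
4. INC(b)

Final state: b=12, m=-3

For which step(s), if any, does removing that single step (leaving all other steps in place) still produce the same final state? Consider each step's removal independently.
None - removing any single step changes the final result

Testing removal of each single step:
Without step 1: final = b=12, m=3 (different)
Without step 2: final = b=-1, m=10 (different)
Without step 3: final = b=11, m=-3 (different)
Without step 4: final = b=11, m=-3 (different)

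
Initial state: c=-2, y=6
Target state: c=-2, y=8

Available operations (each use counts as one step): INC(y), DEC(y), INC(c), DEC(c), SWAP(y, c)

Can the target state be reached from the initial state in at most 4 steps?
Yes

Path (2 steps): INC(y) → INC(y)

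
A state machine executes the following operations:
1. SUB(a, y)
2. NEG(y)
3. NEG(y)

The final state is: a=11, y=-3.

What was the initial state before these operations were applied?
a=8, y=-3

Working backwards:
Final state: a=11, y=-3
Before step 3 (NEG(y)): a=11, y=3
Before step 2 (NEG(y)): a=11, y=-3
Before step 1 (SUB(a, y)): a=8, y=-3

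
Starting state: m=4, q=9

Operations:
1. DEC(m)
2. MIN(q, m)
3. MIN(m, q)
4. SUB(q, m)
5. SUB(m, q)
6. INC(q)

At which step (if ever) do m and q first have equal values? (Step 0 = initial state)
Step 2

m and q first become equal after step 2.

Comparing values at each step:
Initial: m=4, q=9
After step 1: m=3, q=9
After step 2: m=3, q=3 ← equal!
After step 3: m=3, q=3 ← equal!
After step 4: m=3, q=0
After step 5: m=3, q=0
After step 6: m=3, q=1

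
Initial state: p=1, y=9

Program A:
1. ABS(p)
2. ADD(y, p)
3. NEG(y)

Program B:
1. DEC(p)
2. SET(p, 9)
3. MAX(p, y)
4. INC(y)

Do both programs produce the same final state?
No

Program A final state: p=1, y=-10
Program B final state: p=9, y=10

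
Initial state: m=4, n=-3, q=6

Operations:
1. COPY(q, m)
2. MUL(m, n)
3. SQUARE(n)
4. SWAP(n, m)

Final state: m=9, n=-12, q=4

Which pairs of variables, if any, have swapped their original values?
None

Comparing initial and final values:
n: -3 → -12
m: 4 → 9
q: 6 → 4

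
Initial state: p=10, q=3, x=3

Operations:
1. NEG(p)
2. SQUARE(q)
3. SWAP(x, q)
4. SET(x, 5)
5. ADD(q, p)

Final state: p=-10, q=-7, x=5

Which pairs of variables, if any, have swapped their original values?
None

Comparing initial and final values:
p: 10 → -10
x: 3 → 5
q: 3 → -7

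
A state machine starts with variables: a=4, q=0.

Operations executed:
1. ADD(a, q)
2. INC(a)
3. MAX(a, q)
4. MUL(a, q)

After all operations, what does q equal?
q = 0

Tracing execution:
Step 1: ADD(a, q) → q = 0
Step 2: INC(a) → q = 0
Step 3: MAX(a, q) → q = 0
Step 4: MUL(a, q) → q = 0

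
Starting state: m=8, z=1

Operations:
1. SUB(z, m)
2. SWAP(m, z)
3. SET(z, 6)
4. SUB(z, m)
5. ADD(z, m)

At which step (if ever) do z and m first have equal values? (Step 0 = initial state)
Never

z and m never become equal during execution.

Comparing values at each step:
Initial: z=1, m=8
After step 1: z=-7, m=8
After step 2: z=8, m=-7
After step 3: z=6, m=-7
After step 4: z=13, m=-7
After step 5: z=6, m=-7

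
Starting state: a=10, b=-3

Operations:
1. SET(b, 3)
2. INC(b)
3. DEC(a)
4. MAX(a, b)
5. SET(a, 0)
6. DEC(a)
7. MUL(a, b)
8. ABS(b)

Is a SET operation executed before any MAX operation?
Yes

First SET: step 1
First MAX: step 4
Since 1 < 4, SET comes first.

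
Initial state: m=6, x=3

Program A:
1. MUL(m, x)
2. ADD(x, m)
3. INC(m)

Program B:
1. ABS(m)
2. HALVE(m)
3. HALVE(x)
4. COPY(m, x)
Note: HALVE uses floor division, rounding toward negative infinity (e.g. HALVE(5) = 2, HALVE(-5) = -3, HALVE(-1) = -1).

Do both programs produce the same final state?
No

Program A final state: m=19, x=21
Program B final state: m=1, x=1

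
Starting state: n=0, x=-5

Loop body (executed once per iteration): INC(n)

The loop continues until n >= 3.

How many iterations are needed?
3

Tracing iterations:
Initial: n=0, x=-5
After iteration 1: n=1, x=-5
After iteration 2: n=2, x=-5
After iteration 3: n=3, x=-5
n >= 3 now holds, so the loop exits after 3 iterations.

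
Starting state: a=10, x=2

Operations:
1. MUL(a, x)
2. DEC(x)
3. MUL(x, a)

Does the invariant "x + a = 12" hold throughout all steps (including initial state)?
No, violated after step 1

The invariant is violated after step 1.

State at each step:
Initial: a=10, x=2
After step 1: a=20, x=2
After step 2: a=20, x=1
After step 3: a=20, x=20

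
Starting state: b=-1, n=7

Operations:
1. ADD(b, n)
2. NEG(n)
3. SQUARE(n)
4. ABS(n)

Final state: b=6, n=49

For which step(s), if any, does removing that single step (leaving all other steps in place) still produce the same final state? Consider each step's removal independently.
Step(s) 2, 4

Testing removal of each single step:
Without step 1: final = b=-1, n=49 (different)
Without step 2: final = b=6, n=49 (same)
Without step 3: final = b=6, n=7 (different)
Without step 4: final = b=6, n=49 (same)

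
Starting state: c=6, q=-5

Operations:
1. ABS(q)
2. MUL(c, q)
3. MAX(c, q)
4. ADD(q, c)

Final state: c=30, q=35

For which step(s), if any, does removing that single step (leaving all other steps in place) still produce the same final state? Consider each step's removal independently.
Step(s) 3

Testing removal of each single step:
Without step 1: final = c=-5, q=-10 (different)
Without step 2: final = c=6, q=11 (different)
Without step 3: final = c=30, q=35 (same)
Without step 4: final = c=30, q=5 (different)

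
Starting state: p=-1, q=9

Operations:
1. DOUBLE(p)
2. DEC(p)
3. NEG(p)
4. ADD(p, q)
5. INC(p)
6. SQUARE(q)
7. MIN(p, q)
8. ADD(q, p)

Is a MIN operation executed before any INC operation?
No

First MIN: step 7
First INC: step 5
Since 7 > 5, INC comes first.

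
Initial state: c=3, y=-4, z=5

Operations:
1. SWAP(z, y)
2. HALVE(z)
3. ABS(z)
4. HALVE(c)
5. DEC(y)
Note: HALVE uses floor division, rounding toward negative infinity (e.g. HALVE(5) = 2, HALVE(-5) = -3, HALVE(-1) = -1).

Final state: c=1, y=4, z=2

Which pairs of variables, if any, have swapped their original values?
None

Comparing initial and final values:
c: 3 → 1
y: -4 → 4
z: 5 → 2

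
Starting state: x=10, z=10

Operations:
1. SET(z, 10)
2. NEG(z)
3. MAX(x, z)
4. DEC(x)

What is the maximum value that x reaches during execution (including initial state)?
10

Values of x at each step:
Initial: x = 10 ← maximum
After step 1: x = 10
After step 2: x = 10
After step 3: x = 10
After step 4: x = 9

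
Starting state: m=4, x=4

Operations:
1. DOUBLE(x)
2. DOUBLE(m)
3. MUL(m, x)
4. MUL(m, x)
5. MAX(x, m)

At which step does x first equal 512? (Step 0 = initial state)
Step 5

Tracing x:
Initial: x = 4
After step 1: x = 8
After step 2: x = 8
After step 3: x = 8
After step 4: x = 8
After step 5: x = 512 ← first occurrence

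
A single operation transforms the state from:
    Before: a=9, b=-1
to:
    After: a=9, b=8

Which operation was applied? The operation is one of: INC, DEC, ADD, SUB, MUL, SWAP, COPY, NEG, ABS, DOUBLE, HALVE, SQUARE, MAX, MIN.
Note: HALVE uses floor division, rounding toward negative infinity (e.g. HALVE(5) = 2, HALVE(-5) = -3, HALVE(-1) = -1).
ADD(b, a)

Analyzing the change:
Before: a=9, b=-1
After: a=9, b=8
Variable b changed from -1 to 8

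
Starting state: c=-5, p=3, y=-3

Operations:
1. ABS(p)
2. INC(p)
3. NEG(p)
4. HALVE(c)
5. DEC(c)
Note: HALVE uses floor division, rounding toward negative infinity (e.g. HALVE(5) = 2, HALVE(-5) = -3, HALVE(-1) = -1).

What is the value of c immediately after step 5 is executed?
c = -4

Tracing c through execution:
Initial: c = -5
After step 1 (ABS(p)): c = -5
After step 2 (INC(p)): c = -5
After step 3 (NEG(p)): c = -5
After step 4 (HALVE(c)): c = -3
After step 5 (DEC(c)): c = -4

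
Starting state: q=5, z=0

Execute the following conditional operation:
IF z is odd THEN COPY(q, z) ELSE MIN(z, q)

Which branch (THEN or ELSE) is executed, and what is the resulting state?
Branch: ELSE, Final state: q=5, z=0

Evaluating condition: z is odd
Condition is False, so ELSE branch executes
After MIN(z, q): q=5, z=0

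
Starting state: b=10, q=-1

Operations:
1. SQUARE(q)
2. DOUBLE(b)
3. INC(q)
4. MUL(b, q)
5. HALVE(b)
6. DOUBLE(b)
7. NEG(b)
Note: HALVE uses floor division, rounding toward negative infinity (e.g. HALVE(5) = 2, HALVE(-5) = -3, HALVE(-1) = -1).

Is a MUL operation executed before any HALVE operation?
Yes

First MUL: step 4
First HALVE: step 5
Since 4 < 5, MUL comes first.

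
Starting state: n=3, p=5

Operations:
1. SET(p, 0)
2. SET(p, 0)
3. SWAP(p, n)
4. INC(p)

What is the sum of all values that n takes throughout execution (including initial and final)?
9

Values of n at each step:
Initial: n = 3
After step 1: n = 3
After step 2: n = 3
After step 3: n = 0
After step 4: n = 0
Sum = 3 + 3 + 3 + 0 + 0 = 9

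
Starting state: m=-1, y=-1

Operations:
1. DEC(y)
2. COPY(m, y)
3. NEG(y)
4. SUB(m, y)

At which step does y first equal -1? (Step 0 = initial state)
Step 0

Tracing y:
Initial: y = -1 ← first occurrence
After step 1: y = -2
After step 2: y = -2
After step 3: y = 2
After step 4: y = 2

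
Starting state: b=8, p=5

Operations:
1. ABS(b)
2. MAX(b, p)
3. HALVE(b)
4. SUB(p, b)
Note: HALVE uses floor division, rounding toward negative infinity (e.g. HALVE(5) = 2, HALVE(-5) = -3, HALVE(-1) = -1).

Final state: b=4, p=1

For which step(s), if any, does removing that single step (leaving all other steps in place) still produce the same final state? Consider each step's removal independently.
Step(s) 1, 2

Testing removal of each single step:
Without step 1: final = b=4, p=1 (same)
Without step 2: final = b=4, p=1 (same)
Without step 3: final = b=8, p=-3 (different)
Without step 4: final = b=4, p=5 (different)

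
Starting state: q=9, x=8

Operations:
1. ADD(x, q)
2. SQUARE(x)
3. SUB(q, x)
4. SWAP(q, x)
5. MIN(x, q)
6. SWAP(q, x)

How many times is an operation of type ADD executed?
1

Counting ADD operations:
Step 1: ADD(x, q) ← ADD
Total: 1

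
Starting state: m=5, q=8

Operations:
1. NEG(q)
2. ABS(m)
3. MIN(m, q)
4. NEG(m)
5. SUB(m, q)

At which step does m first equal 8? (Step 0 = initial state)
Step 4

Tracing m:
Initial: m = 5
After step 1: m = 5
After step 2: m = 5
After step 3: m = -8
After step 4: m = 8 ← first occurrence
After step 5: m = 16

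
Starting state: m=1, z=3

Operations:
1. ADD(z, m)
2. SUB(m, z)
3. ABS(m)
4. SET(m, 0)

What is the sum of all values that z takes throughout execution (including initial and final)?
19

Values of z at each step:
Initial: z = 3
After step 1: z = 4
After step 2: z = 4
After step 3: z = 4
After step 4: z = 4
Sum = 3 + 4 + 4 + 4 + 4 = 19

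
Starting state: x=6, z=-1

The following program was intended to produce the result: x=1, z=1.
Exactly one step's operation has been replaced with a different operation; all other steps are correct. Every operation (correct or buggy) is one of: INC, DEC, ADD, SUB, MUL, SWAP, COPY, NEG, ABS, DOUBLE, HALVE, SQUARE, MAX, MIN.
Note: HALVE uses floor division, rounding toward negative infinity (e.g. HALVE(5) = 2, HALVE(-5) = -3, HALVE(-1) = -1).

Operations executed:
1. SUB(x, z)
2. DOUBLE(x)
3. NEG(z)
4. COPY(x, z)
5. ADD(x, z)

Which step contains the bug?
Step 5

Trace with buggy code:
Initial: x=6, z=-1
After step 1: x=7, z=-1
After step 2: x=14, z=-1
After step 3: x=14, z=1
After step 4: x=1, z=1
After step 5: x=2, z=1
Actual final x=2, z=1 ≠ expected x=1, z=1.
Step 5 is the only position where a single-operation replacement can produce the expected result.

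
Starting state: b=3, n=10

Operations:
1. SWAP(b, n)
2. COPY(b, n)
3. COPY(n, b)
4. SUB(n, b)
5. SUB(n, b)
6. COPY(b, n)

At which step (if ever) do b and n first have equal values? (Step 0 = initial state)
Step 2

b and n first become equal after step 2.

Comparing values at each step:
Initial: b=3, n=10
After step 1: b=10, n=3
After step 2: b=3, n=3 ← equal!
After step 3: b=3, n=3 ← equal!
After step 4: b=3, n=0
After step 5: b=3, n=-3
After step 6: b=-3, n=-3 ← equal!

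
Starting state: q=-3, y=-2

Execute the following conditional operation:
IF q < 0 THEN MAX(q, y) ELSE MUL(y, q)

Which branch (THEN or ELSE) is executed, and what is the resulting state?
Branch: THEN, Final state: q=-2, y=-2

Evaluating condition: q < 0
q = -3
Condition is True, so THEN branch executes
After MAX(q, y): q=-2, y=-2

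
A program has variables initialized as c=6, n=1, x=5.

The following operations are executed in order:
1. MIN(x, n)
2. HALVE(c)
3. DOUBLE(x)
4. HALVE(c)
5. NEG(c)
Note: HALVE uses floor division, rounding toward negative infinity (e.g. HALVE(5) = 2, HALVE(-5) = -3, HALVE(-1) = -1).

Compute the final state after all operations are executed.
{c: -1, n: 1, x: 2}

Step-by-step execution:
Initial: c=6, n=1, x=5
After step 1 (MIN(x, n)): c=6, n=1, x=1
After step 2 (HALVE(c)): c=3, n=1, x=1
After step 3 (DOUBLE(x)): c=3, n=1, x=2
After step 4 (HALVE(c)): c=1, n=1, x=2
After step 5 (NEG(c)): c=-1, n=1, x=2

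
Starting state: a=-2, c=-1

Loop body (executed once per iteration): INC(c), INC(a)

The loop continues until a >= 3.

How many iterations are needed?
5

Tracing iterations:
Initial: a=-2, c=-1
After iteration 1: a=-1, c=0
After iteration 2: a=0, c=1
After iteration 3: a=1, c=2
After iteration 4: a=2, c=3
After iteration 5: a=3, c=4
a >= 3 now holds, so the loop exits after 5 iterations.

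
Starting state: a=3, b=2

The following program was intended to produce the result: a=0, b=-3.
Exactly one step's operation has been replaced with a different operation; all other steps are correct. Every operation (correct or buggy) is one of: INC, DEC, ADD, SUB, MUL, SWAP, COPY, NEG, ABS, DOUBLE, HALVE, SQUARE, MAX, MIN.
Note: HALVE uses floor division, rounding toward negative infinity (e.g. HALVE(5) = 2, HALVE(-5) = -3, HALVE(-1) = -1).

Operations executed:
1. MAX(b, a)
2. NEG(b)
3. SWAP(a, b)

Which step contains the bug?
Step 3

Trace with buggy code:
Initial: a=3, b=2
After step 1: a=3, b=3
After step 2: a=3, b=-3
After step 3: a=-3, b=3
Actual final a=-3, b=3 ≠ expected a=0, b=-3.
Step 3 is the only position where a single-operation replacement can produce the expected result.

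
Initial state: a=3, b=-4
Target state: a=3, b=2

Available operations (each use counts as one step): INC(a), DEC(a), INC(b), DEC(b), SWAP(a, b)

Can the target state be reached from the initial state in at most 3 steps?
No

The target state cannot be reached within 3 steps.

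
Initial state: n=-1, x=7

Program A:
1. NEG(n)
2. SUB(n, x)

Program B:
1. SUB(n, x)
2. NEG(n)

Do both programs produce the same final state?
No

Program A final state: n=-6, x=7
Program B final state: n=8, x=7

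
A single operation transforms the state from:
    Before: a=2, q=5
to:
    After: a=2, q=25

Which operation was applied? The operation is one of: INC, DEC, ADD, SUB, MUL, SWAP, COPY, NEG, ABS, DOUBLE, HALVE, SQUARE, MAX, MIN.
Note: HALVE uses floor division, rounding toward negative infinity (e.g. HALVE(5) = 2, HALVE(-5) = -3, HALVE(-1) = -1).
SQUARE(q)

Analyzing the change:
Before: a=2, q=5
After: a=2, q=25
Variable q changed from 5 to 25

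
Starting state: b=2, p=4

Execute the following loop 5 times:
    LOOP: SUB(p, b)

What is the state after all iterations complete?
b=2, p=-6

Iteration trace:
Start: b=2, p=4
After iteration 1: b=2, p=2
After iteration 2: b=2, p=0
After iteration 3: b=2, p=-2
After iteration 4: b=2, p=-4
After iteration 5: b=2, p=-6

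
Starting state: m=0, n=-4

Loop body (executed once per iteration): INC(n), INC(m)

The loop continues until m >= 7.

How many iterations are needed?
7

Tracing iterations:
Initial: m=0, n=-4
After iteration 1: m=1, n=-3
After iteration 2: m=2, n=-2
After iteration 3: m=3, n=-1
After iteration 4: m=4, n=0
After iteration 5: m=5, n=1
After iteration 6: m=6, n=2
After iteration 7: m=7, n=3
m >= 7 now holds, so the loop exits after 7 iterations.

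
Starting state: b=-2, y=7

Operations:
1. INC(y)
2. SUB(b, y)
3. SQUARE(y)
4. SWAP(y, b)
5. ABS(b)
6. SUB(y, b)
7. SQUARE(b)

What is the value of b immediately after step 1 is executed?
b = -2

Tracing b through execution:
Initial: b = -2
After step 1 (INC(y)): b = -2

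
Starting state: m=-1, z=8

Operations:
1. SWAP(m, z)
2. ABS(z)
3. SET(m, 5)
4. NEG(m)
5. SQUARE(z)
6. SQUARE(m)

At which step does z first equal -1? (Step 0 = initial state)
Step 1

Tracing z:
Initial: z = 8
After step 1: z = -1 ← first occurrence
After step 2: z = 1
After step 3: z = 1
After step 4: z = 1
After step 5: z = 1
After step 6: z = 1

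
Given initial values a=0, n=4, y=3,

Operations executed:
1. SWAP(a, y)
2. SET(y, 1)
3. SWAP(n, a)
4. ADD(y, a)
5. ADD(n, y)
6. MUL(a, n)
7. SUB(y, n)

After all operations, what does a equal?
a = 32

Tracing execution:
Step 1: SWAP(a, y) → a = 3
Step 2: SET(y, 1) → a = 3
Step 3: SWAP(n, a) → a = 4
Step 4: ADD(y, a) → a = 4
Step 5: ADD(n, y) → a = 4
Step 6: MUL(a, n) → a = 32
Step 7: SUB(y, n) → a = 32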